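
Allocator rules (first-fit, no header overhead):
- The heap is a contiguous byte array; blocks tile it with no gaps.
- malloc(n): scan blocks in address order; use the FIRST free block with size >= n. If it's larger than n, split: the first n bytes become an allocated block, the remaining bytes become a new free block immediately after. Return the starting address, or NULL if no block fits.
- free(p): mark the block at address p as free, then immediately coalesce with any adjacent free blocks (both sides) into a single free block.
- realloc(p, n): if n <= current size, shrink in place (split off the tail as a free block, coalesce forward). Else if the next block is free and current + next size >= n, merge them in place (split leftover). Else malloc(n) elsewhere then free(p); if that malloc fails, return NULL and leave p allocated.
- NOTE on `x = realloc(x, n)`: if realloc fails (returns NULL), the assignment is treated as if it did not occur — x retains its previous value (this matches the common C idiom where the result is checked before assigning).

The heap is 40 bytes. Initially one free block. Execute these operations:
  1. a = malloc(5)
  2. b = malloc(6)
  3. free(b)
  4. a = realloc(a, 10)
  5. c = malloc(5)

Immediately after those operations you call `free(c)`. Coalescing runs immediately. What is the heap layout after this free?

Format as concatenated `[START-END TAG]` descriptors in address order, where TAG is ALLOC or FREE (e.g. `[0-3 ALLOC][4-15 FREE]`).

Answer: [0-9 ALLOC][10-39 FREE]

Derivation:
Op 1: a = malloc(5) -> a = 0; heap: [0-4 ALLOC][5-39 FREE]
Op 2: b = malloc(6) -> b = 5; heap: [0-4 ALLOC][5-10 ALLOC][11-39 FREE]
Op 3: free(b) -> (freed b); heap: [0-4 ALLOC][5-39 FREE]
Op 4: a = realloc(a, 10) -> a = 0; heap: [0-9 ALLOC][10-39 FREE]
Op 5: c = malloc(5) -> c = 10; heap: [0-9 ALLOC][10-14 ALLOC][15-39 FREE]
free(c): c = 10 -> block [10-14 ALLOC]; mark free, coalesce with adjacent free neighbors -> [0-9 ALLOC][10-39 FREE]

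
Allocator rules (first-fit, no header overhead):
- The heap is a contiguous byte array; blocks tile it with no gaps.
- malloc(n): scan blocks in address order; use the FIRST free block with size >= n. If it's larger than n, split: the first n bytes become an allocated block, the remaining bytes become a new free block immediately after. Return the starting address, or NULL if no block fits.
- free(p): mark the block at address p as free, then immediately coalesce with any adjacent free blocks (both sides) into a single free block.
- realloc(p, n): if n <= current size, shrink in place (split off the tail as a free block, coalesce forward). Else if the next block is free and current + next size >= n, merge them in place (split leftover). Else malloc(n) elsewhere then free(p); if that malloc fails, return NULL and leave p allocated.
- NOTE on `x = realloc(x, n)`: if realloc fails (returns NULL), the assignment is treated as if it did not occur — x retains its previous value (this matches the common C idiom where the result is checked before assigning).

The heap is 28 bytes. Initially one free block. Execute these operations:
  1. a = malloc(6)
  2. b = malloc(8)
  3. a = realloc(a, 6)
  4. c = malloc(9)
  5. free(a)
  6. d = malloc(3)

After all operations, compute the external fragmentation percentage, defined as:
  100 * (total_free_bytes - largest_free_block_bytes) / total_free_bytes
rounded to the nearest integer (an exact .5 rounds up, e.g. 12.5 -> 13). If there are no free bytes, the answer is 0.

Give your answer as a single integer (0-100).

Answer: 38

Derivation:
Op 1: a = malloc(6) -> a = 0; heap: [0-5 ALLOC][6-27 FREE]
Op 2: b = malloc(8) -> b = 6; heap: [0-5 ALLOC][6-13 ALLOC][14-27 FREE]
Op 3: a = realloc(a, 6) -> a = 0; heap: [0-5 ALLOC][6-13 ALLOC][14-27 FREE]
Op 4: c = malloc(9) -> c = 14; heap: [0-5 ALLOC][6-13 ALLOC][14-22 ALLOC][23-27 FREE]
Op 5: free(a) -> (freed a); heap: [0-5 FREE][6-13 ALLOC][14-22 ALLOC][23-27 FREE]
Op 6: d = malloc(3) -> d = 0; heap: [0-2 ALLOC][3-5 FREE][6-13 ALLOC][14-22 ALLOC][23-27 FREE]
Free blocks: [3 5] total_free=8 largest=5 -> 100*(8-5)/8 = 300/8 = 37.5 -> rounds to 38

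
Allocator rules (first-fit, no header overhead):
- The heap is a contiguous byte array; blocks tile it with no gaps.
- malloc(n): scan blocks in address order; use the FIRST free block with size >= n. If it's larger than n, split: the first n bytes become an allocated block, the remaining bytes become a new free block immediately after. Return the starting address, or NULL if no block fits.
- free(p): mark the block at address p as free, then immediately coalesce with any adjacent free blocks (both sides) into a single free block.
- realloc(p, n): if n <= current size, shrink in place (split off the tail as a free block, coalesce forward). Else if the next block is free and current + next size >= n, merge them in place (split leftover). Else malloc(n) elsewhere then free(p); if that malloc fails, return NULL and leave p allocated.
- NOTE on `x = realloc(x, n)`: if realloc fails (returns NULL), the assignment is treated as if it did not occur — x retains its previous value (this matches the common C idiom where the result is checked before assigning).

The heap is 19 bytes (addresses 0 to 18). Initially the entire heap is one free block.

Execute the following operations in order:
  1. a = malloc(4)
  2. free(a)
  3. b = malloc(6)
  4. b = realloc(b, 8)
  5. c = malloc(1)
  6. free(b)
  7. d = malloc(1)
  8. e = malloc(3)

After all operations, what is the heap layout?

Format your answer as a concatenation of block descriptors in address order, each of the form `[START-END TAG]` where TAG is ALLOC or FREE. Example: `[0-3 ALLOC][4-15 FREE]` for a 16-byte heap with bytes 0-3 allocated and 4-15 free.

Op 1: a = malloc(4) -> a = 0; heap: [0-3 ALLOC][4-18 FREE]
Op 2: free(a) -> (freed a); heap: [0-18 FREE]
Op 3: b = malloc(6) -> b = 0; heap: [0-5 ALLOC][6-18 FREE]
Op 4: b = realloc(b, 8) -> b = 0; heap: [0-7 ALLOC][8-18 FREE]
Op 5: c = malloc(1) -> c = 8; heap: [0-7 ALLOC][8-8 ALLOC][9-18 FREE]
Op 6: free(b) -> (freed b); heap: [0-7 FREE][8-8 ALLOC][9-18 FREE]
Op 7: d = malloc(1) -> d = 0; heap: [0-0 ALLOC][1-7 FREE][8-8 ALLOC][9-18 FREE]
Op 8: e = malloc(3) -> e = 1; heap: [0-0 ALLOC][1-3 ALLOC][4-7 FREE][8-8 ALLOC][9-18 FREE]

Answer: [0-0 ALLOC][1-3 ALLOC][4-7 FREE][8-8 ALLOC][9-18 FREE]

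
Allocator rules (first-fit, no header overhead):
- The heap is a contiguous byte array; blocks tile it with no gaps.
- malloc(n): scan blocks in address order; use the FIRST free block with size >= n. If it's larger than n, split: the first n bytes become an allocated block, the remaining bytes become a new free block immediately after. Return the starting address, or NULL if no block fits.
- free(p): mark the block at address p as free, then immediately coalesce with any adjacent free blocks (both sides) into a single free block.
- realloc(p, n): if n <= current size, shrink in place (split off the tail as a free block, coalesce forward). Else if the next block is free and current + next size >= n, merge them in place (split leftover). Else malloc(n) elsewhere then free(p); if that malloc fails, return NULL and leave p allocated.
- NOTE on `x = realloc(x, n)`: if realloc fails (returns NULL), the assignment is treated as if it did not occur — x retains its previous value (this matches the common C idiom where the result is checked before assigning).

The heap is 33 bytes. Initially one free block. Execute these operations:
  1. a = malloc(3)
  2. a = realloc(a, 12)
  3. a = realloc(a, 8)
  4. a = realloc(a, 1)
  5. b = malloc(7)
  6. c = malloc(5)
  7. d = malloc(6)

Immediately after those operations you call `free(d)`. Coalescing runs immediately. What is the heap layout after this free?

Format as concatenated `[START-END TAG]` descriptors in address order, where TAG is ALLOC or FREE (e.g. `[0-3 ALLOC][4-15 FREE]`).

Answer: [0-0 ALLOC][1-7 ALLOC][8-12 ALLOC][13-32 FREE]

Derivation:
Op 1: a = malloc(3) -> a = 0; heap: [0-2 ALLOC][3-32 FREE]
Op 2: a = realloc(a, 12) -> a = 0; heap: [0-11 ALLOC][12-32 FREE]
Op 3: a = realloc(a, 8) -> a = 0; heap: [0-7 ALLOC][8-32 FREE]
Op 4: a = realloc(a, 1) -> a = 0; heap: [0-0 ALLOC][1-32 FREE]
Op 5: b = malloc(7) -> b = 1; heap: [0-0 ALLOC][1-7 ALLOC][8-32 FREE]
Op 6: c = malloc(5) -> c = 8; heap: [0-0 ALLOC][1-7 ALLOC][8-12 ALLOC][13-32 FREE]
Op 7: d = malloc(6) -> d = 13; heap: [0-0 ALLOC][1-7 ALLOC][8-12 ALLOC][13-18 ALLOC][19-32 FREE]
free(d): d = 13 -> block [13-18 ALLOC]; mark free, coalesce with adjacent free neighbors -> [0-0 ALLOC][1-7 ALLOC][8-12 ALLOC][13-32 FREE]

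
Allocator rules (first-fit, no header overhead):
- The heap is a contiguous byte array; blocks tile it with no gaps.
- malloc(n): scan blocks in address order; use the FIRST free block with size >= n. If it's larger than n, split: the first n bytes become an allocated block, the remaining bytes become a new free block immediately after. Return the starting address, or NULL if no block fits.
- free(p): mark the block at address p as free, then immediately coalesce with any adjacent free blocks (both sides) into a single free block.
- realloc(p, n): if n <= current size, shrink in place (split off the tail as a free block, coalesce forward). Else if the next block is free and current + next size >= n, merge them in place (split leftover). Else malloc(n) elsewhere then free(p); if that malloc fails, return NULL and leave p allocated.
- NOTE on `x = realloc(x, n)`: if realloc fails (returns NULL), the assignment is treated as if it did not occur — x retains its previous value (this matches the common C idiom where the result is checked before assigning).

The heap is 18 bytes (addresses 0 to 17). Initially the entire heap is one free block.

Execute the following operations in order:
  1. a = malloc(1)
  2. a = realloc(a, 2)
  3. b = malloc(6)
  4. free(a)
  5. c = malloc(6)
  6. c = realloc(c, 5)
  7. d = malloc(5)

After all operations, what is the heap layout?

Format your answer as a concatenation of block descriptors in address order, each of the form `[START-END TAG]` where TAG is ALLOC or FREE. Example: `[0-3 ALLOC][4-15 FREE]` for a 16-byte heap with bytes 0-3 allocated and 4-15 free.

Answer: [0-1 FREE][2-7 ALLOC][8-12 ALLOC][13-17 ALLOC]

Derivation:
Op 1: a = malloc(1) -> a = 0; heap: [0-0 ALLOC][1-17 FREE]
Op 2: a = realloc(a, 2) -> a = 0; heap: [0-1 ALLOC][2-17 FREE]
Op 3: b = malloc(6) -> b = 2; heap: [0-1 ALLOC][2-7 ALLOC][8-17 FREE]
Op 4: free(a) -> (freed a); heap: [0-1 FREE][2-7 ALLOC][8-17 FREE]
Op 5: c = malloc(6) -> c = 8; heap: [0-1 FREE][2-7 ALLOC][8-13 ALLOC][14-17 FREE]
Op 6: c = realloc(c, 5) -> c = 8; heap: [0-1 FREE][2-7 ALLOC][8-12 ALLOC][13-17 FREE]
Op 7: d = malloc(5) -> d = 13; heap: [0-1 FREE][2-7 ALLOC][8-12 ALLOC][13-17 ALLOC]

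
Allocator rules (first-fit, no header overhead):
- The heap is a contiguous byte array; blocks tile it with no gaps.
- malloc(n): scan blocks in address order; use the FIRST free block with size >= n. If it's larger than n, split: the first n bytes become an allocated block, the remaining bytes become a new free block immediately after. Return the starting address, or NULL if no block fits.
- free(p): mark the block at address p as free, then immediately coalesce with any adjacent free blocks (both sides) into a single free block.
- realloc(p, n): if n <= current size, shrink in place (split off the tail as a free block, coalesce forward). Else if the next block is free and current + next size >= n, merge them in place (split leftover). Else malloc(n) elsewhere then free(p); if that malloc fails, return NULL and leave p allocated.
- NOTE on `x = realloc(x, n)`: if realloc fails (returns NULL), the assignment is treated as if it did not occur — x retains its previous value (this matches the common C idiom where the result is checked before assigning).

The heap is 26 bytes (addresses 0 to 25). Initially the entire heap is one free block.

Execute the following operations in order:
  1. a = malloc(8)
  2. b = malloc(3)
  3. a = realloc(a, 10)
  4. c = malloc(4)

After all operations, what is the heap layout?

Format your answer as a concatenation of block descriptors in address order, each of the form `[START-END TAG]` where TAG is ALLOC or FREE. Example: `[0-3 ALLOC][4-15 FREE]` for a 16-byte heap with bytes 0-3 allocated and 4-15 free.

Op 1: a = malloc(8) -> a = 0; heap: [0-7 ALLOC][8-25 FREE]
Op 2: b = malloc(3) -> b = 8; heap: [0-7 ALLOC][8-10 ALLOC][11-25 FREE]
Op 3: a = realloc(a, 10) -> a = 11; heap: [0-7 FREE][8-10 ALLOC][11-20 ALLOC][21-25 FREE]
Op 4: c = malloc(4) -> c = 0; heap: [0-3 ALLOC][4-7 FREE][8-10 ALLOC][11-20 ALLOC][21-25 FREE]

Answer: [0-3 ALLOC][4-7 FREE][8-10 ALLOC][11-20 ALLOC][21-25 FREE]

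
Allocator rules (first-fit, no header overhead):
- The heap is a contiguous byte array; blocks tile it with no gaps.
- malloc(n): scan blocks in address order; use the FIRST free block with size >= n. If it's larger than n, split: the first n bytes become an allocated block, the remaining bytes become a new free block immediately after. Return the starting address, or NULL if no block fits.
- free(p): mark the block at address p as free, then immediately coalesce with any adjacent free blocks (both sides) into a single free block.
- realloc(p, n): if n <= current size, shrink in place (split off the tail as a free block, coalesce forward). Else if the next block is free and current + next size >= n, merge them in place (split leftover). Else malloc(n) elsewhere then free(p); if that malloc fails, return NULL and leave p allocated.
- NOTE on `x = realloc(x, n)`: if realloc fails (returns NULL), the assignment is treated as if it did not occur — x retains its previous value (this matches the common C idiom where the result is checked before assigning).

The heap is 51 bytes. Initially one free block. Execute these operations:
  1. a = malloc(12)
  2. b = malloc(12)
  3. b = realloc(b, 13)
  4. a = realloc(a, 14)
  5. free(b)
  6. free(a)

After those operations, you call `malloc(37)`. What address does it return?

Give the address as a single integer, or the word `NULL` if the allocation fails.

Answer: 0

Derivation:
Op 1: a = malloc(12) -> a = 0; heap: [0-11 ALLOC][12-50 FREE]
Op 2: b = malloc(12) -> b = 12; heap: [0-11 ALLOC][12-23 ALLOC][24-50 FREE]
Op 3: b = realloc(b, 13) -> b = 12; heap: [0-11 ALLOC][12-24 ALLOC][25-50 FREE]
Op 4: a = realloc(a, 14) -> a = 25; heap: [0-11 FREE][12-24 ALLOC][25-38 ALLOC][39-50 FREE]
Op 5: free(b) -> (freed b); heap: [0-24 FREE][25-38 ALLOC][39-50 FREE]
Op 6: free(a) -> (freed a); heap: [0-50 FREE]
malloc(37): first-fit scan over [0-50 FREE] -> 0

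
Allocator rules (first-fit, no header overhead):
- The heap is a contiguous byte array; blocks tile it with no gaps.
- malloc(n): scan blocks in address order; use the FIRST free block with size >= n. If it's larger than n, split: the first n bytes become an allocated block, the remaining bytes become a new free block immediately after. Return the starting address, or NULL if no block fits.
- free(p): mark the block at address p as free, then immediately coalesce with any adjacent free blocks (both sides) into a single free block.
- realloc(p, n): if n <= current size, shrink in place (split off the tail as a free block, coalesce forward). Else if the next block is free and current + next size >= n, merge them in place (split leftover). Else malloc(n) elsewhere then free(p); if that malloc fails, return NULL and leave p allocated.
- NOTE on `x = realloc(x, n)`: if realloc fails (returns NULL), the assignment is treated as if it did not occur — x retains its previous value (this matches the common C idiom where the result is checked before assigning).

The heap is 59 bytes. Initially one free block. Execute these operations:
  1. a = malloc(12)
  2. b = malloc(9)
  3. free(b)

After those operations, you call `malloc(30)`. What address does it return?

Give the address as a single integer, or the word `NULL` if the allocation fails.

Op 1: a = malloc(12) -> a = 0; heap: [0-11 ALLOC][12-58 FREE]
Op 2: b = malloc(9) -> b = 12; heap: [0-11 ALLOC][12-20 ALLOC][21-58 FREE]
Op 3: free(b) -> (freed b); heap: [0-11 ALLOC][12-58 FREE]
malloc(30): first-fit scan over [0-11 ALLOC][12-58 FREE] -> 12

Answer: 12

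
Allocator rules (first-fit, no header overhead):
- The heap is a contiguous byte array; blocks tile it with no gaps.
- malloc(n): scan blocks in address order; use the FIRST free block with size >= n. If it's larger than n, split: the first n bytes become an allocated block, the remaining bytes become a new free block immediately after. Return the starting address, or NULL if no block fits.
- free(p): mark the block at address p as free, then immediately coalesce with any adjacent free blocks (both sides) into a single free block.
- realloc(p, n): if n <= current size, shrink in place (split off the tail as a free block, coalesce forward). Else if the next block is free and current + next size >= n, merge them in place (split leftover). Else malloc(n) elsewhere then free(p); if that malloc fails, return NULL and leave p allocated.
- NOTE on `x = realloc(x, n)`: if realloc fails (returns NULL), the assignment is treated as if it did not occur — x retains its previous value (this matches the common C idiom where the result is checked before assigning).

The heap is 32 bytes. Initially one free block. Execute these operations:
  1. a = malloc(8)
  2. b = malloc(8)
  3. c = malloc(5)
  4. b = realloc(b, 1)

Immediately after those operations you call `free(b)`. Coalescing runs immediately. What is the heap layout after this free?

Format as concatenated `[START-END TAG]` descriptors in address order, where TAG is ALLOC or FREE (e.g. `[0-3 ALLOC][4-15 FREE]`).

Answer: [0-7 ALLOC][8-15 FREE][16-20 ALLOC][21-31 FREE]

Derivation:
Op 1: a = malloc(8) -> a = 0; heap: [0-7 ALLOC][8-31 FREE]
Op 2: b = malloc(8) -> b = 8; heap: [0-7 ALLOC][8-15 ALLOC][16-31 FREE]
Op 3: c = malloc(5) -> c = 16; heap: [0-7 ALLOC][8-15 ALLOC][16-20 ALLOC][21-31 FREE]
Op 4: b = realloc(b, 1) -> b = 8; heap: [0-7 ALLOC][8-8 ALLOC][9-15 FREE][16-20 ALLOC][21-31 FREE]
free(b): b = 8 -> block [8-8 ALLOC]; mark free, coalesce with adjacent free neighbors -> [0-7 ALLOC][8-15 FREE][16-20 ALLOC][21-31 FREE]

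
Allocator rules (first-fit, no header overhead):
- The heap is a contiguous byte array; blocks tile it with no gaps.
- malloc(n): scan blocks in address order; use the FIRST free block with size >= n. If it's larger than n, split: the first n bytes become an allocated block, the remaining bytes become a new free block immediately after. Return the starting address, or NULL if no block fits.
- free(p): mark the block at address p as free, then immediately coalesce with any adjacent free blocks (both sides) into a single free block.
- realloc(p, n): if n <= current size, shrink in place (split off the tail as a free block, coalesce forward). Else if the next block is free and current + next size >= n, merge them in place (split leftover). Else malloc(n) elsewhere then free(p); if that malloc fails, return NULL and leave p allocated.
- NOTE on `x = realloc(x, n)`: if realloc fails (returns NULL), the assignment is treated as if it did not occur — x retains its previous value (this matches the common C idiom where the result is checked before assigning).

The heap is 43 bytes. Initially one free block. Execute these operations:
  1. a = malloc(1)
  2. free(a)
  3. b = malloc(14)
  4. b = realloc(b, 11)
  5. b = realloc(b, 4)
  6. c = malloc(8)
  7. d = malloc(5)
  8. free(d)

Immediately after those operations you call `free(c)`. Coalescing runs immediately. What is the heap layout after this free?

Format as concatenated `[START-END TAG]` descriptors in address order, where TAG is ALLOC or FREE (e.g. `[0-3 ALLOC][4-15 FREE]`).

Answer: [0-3 ALLOC][4-42 FREE]

Derivation:
Op 1: a = malloc(1) -> a = 0; heap: [0-0 ALLOC][1-42 FREE]
Op 2: free(a) -> (freed a); heap: [0-42 FREE]
Op 3: b = malloc(14) -> b = 0; heap: [0-13 ALLOC][14-42 FREE]
Op 4: b = realloc(b, 11) -> b = 0; heap: [0-10 ALLOC][11-42 FREE]
Op 5: b = realloc(b, 4) -> b = 0; heap: [0-3 ALLOC][4-42 FREE]
Op 6: c = malloc(8) -> c = 4; heap: [0-3 ALLOC][4-11 ALLOC][12-42 FREE]
Op 7: d = malloc(5) -> d = 12; heap: [0-3 ALLOC][4-11 ALLOC][12-16 ALLOC][17-42 FREE]
Op 8: free(d) -> (freed d); heap: [0-3 ALLOC][4-11 ALLOC][12-42 FREE]
free(c): c = 4 -> block [4-11 ALLOC]; mark free, coalesce with adjacent free neighbors -> [0-3 ALLOC][4-42 FREE]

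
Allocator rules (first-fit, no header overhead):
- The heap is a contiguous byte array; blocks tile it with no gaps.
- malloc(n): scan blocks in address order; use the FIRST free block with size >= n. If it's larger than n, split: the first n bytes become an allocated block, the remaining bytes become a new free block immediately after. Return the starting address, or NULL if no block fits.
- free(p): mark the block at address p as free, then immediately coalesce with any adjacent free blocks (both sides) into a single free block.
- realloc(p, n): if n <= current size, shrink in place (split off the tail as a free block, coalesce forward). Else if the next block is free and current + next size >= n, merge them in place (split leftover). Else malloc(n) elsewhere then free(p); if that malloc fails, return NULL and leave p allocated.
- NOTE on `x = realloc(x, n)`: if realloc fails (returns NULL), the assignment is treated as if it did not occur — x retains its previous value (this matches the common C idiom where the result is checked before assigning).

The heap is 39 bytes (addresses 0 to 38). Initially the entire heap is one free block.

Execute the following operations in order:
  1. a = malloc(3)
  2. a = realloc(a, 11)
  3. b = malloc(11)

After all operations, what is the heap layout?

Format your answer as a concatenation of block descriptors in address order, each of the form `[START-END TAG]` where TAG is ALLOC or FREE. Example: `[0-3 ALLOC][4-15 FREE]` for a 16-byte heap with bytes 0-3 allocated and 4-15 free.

Op 1: a = malloc(3) -> a = 0; heap: [0-2 ALLOC][3-38 FREE]
Op 2: a = realloc(a, 11) -> a = 0; heap: [0-10 ALLOC][11-38 FREE]
Op 3: b = malloc(11) -> b = 11; heap: [0-10 ALLOC][11-21 ALLOC][22-38 FREE]

Answer: [0-10 ALLOC][11-21 ALLOC][22-38 FREE]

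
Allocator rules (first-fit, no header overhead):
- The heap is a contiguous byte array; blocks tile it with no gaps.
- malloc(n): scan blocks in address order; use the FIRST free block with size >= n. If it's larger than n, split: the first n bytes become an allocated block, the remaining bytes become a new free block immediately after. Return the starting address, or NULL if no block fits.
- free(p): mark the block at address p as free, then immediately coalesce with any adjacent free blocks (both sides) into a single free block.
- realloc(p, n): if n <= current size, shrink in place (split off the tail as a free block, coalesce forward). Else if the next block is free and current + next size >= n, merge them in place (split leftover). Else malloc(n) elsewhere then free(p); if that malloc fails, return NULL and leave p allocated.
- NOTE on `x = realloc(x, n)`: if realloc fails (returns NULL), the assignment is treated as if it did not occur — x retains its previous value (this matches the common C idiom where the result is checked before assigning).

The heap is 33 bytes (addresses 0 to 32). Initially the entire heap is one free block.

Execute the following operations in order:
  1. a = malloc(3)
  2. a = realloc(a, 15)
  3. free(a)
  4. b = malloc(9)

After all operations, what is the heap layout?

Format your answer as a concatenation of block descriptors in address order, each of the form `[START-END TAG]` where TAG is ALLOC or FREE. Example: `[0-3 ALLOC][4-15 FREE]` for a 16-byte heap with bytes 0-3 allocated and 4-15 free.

Op 1: a = malloc(3) -> a = 0; heap: [0-2 ALLOC][3-32 FREE]
Op 2: a = realloc(a, 15) -> a = 0; heap: [0-14 ALLOC][15-32 FREE]
Op 3: free(a) -> (freed a); heap: [0-32 FREE]
Op 4: b = malloc(9) -> b = 0; heap: [0-8 ALLOC][9-32 FREE]

Answer: [0-8 ALLOC][9-32 FREE]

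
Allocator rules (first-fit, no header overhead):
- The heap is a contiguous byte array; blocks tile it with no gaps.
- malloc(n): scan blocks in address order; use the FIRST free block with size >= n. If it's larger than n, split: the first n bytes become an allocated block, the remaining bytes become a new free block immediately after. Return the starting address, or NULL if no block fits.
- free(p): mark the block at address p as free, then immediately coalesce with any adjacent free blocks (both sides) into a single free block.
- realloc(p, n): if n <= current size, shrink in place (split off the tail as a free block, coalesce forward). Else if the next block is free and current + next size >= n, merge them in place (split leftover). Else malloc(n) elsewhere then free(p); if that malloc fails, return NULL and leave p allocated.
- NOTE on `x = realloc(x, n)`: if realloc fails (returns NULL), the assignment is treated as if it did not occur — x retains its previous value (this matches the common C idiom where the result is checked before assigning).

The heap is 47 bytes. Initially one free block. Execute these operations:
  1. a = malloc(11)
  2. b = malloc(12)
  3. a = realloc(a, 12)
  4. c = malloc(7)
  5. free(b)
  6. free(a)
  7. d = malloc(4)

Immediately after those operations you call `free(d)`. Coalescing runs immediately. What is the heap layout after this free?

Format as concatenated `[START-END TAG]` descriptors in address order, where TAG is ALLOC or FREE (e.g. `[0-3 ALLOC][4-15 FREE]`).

Answer: [0-6 ALLOC][7-46 FREE]

Derivation:
Op 1: a = malloc(11) -> a = 0; heap: [0-10 ALLOC][11-46 FREE]
Op 2: b = malloc(12) -> b = 11; heap: [0-10 ALLOC][11-22 ALLOC][23-46 FREE]
Op 3: a = realloc(a, 12) -> a = 23; heap: [0-10 FREE][11-22 ALLOC][23-34 ALLOC][35-46 FREE]
Op 4: c = malloc(7) -> c = 0; heap: [0-6 ALLOC][7-10 FREE][11-22 ALLOC][23-34 ALLOC][35-46 FREE]
Op 5: free(b) -> (freed b); heap: [0-6 ALLOC][7-22 FREE][23-34 ALLOC][35-46 FREE]
Op 6: free(a) -> (freed a); heap: [0-6 ALLOC][7-46 FREE]
Op 7: d = malloc(4) -> d = 7; heap: [0-6 ALLOC][7-10 ALLOC][11-46 FREE]
free(d): d = 7 -> block [7-10 ALLOC]; mark free, coalesce with adjacent free neighbors -> [0-6 ALLOC][7-46 FREE]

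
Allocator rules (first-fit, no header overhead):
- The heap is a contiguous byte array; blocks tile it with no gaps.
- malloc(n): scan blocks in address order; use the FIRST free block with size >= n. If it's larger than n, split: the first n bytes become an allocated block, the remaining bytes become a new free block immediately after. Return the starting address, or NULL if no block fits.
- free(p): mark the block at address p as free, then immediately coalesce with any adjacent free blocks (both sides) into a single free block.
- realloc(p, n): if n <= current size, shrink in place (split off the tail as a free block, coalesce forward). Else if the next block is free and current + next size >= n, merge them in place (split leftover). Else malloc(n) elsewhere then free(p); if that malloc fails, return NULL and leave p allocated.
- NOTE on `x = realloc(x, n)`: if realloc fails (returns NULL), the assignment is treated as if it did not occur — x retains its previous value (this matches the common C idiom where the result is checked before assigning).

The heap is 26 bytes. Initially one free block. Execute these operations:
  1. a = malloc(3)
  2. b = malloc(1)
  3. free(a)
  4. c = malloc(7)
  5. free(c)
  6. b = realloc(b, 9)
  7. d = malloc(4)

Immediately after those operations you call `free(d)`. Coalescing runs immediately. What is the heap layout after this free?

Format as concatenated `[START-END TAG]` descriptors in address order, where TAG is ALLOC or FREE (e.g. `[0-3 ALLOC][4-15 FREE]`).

Op 1: a = malloc(3) -> a = 0; heap: [0-2 ALLOC][3-25 FREE]
Op 2: b = malloc(1) -> b = 3; heap: [0-2 ALLOC][3-3 ALLOC][4-25 FREE]
Op 3: free(a) -> (freed a); heap: [0-2 FREE][3-3 ALLOC][4-25 FREE]
Op 4: c = malloc(7) -> c = 4; heap: [0-2 FREE][3-3 ALLOC][4-10 ALLOC][11-25 FREE]
Op 5: free(c) -> (freed c); heap: [0-2 FREE][3-3 ALLOC][4-25 FREE]
Op 6: b = realloc(b, 9) -> b = 3; heap: [0-2 FREE][3-11 ALLOC][12-25 FREE]
Op 7: d = malloc(4) -> d = 12; heap: [0-2 FREE][3-11 ALLOC][12-15 ALLOC][16-25 FREE]
free(d): d = 12 -> block [12-15 ALLOC]; mark free, coalesce with adjacent free neighbors -> [0-2 FREE][3-11 ALLOC][12-25 FREE]

Answer: [0-2 FREE][3-11 ALLOC][12-25 FREE]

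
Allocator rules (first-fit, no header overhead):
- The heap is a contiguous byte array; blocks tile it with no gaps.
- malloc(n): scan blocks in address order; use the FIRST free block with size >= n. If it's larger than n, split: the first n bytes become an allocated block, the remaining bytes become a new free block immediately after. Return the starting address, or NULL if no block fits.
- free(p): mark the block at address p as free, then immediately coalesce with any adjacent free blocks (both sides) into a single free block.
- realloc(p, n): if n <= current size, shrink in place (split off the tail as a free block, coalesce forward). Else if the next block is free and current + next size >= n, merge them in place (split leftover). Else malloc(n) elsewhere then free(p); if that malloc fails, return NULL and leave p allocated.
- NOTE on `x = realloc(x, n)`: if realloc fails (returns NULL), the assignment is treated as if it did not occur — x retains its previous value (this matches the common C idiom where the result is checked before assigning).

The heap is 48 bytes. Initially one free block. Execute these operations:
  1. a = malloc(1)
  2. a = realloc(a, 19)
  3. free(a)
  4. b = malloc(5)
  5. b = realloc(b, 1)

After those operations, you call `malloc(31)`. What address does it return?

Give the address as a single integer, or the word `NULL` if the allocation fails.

Answer: 1

Derivation:
Op 1: a = malloc(1) -> a = 0; heap: [0-0 ALLOC][1-47 FREE]
Op 2: a = realloc(a, 19) -> a = 0; heap: [0-18 ALLOC][19-47 FREE]
Op 3: free(a) -> (freed a); heap: [0-47 FREE]
Op 4: b = malloc(5) -> b = 0; heap: [0-4 ALLOC][5-47 FREE]
Op 5: b = realloc(b, 1) -> b = 0; heap: [0-0 ALLOC][1-47 FREE]
malloc(31): first-fit scan over [0-0 ALLOC][1-47 FREE] -> 1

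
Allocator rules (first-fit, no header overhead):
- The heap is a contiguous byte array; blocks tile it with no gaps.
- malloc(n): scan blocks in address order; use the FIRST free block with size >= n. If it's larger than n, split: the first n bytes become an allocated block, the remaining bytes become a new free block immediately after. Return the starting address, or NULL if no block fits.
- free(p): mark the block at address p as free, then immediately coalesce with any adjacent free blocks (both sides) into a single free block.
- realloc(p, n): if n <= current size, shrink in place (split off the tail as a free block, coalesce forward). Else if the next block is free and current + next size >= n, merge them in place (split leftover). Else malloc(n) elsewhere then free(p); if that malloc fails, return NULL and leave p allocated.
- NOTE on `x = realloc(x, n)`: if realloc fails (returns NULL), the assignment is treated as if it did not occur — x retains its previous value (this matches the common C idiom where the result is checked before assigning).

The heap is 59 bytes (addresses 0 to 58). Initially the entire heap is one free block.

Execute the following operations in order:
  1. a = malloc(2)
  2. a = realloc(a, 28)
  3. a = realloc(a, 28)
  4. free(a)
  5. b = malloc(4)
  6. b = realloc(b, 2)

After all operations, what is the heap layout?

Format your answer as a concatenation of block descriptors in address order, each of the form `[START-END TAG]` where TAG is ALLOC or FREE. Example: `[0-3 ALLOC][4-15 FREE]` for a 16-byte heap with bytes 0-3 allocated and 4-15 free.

Answer: [0-1 ALLOC][2-58 FREE]

Derivation:
Op 1: a = malloc(2) -> a = 0; heap: [0-1 ALLOC][2-58 FREE]
Op 2: a = realloc(a, 28) -> a = 0; heap: [0-27 ALLOC][28-58 FREE]
Op 3: a = realloc(a, 28) -> a = 0; heap: [0-27 ALLOC][28-58 FREE]
Op 4: free(a) -> (freed a); heap: [0-58 FREE]
Op 5: b = malloc(4) -> b = 0; heap: [0-3 ALLOC][4-58 FREE]
Op 6: b = realloc(b, 2) -> b = 0; heap: [0-1 ALLOC][2-58 FREE]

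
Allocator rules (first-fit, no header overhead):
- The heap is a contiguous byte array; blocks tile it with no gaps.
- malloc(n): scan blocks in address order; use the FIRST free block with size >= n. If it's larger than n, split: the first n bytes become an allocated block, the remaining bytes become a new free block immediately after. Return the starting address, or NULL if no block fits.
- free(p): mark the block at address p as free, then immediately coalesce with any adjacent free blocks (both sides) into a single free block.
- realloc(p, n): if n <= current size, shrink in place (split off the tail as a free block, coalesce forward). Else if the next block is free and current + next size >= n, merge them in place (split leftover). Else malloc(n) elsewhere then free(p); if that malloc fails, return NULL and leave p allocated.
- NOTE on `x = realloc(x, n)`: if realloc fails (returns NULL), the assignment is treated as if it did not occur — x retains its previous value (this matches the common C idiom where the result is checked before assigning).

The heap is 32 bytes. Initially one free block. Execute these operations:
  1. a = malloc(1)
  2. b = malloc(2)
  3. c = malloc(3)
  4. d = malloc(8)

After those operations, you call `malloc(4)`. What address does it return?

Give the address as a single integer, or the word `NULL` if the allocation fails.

Answer: 14

Derivation:
Op 1: a = malloc(1) -> a = 0; heap: [0-0 ALLOC][1-31 FREE]
Op 2: b = malloc(2) -> b = 1; heap: [0-0 ALLOC][1-2 ALLOC][3-31 FREE]
Op 3: c = malloc(3) -> c = 3; heap: [0-0 ALLOC][1-2 ALLOC][3-5 ALLOC][6-31 FREE]
Op 4: d = malloc(8) -> d = 6; heap: [0-0 ALLOC][1-2 ALLOC][3-5 ALLOC][6-13 ALLOC][14-31 FREE]
malloc(4): first-fit scan over [0-0 ALLOC][1-2 ALLOC][3-5 ALLOC][6-13 ALLOC][14-31 FREE] -> 14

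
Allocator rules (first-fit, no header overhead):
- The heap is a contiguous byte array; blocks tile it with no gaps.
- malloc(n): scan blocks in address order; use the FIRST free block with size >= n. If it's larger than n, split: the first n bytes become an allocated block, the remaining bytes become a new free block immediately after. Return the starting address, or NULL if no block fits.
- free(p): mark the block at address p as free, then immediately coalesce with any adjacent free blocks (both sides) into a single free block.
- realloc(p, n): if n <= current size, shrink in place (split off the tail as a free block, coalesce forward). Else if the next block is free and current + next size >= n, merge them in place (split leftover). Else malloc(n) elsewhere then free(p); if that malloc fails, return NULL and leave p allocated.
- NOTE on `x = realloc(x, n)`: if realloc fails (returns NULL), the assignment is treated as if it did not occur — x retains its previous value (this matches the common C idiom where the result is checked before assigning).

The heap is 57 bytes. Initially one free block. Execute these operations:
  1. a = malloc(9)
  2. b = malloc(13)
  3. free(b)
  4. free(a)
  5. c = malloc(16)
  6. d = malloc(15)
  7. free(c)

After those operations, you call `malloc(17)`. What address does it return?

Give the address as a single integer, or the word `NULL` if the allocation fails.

Op 1: a = malloc(9) -> a = 0; heap: [0-8 ALLOC][9-56 FREE]
Op 2: b = malloc(13) -> b = 9; heap: [0-8 ALLOC][9-21 ALLOC][22-56 FREE]
Op 3: free(b) -> (freed b); heap: [0-8 ALLOC][9-56 FREE]
Op 4: free(a) -> (freed a); heap: [0-56 FREE]
Op 5: c = malloc(16) -> c = 0; heap: [0-15 ALLOC][16-56 FREE]
Op 6: d = malloc(15) -> d = 16; heap: [0-15 ALLOC][16-30 ALLOC][31-56 FREE]
Op 7: free(c) -> (freed c); heap: [0-15 FREE][16-30 ALLOC][31-56 FREE]
malloc(17): first-fit scan over [0-15 FREE][16-30 ALLOC][31-56 FREE] -> 31

Answer: 31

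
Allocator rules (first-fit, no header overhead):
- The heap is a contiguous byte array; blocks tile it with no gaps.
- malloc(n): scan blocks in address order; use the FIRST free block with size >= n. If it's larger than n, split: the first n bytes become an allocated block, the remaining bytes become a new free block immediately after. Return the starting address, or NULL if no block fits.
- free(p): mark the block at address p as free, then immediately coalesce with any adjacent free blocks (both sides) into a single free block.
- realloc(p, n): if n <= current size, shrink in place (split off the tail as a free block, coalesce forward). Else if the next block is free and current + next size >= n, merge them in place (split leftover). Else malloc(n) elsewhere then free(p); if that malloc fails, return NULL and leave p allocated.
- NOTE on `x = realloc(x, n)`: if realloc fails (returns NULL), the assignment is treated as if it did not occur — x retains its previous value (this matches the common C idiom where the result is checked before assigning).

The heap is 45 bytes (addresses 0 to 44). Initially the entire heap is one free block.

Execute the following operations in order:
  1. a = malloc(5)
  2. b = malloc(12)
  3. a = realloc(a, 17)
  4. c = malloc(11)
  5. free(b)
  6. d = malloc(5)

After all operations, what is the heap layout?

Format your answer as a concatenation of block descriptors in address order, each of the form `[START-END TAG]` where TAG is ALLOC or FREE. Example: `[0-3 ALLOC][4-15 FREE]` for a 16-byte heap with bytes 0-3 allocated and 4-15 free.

Op 1: a = malloc(5) -> a = 0; heap: [0-4 ALLOC][5-44 FREE]
Op 2: b = malloc(12) -> b = 5; heap: [0-4 ALLOC][5-16 ALLOC][17-44 FREE]
Op 3: a = realloc(a, 17) -> a = 17; heap: [0-4 FREE][5-16 ALLOC][17-33 ALLOC][34-44 FREE]
Op 4: c = malloc(11) -> c = 34; heap: [0-4 FREE][5-16 ALLOC][17-33 ALLOC][34-44 ALLOC]
Op 5: free(b) -> (freed b); heap: [0-16 FREE][17-33 ALLOC][34-44 ALLOC]
Op 6: d = malloc(5) -> d = 0; heap: [0-4 ALLOC][5-16 FREE][17-33 ALLOC][34-44 ALLOC]

Answer: [0-4 ALLOC][5-16 FREE][17-33 ALLOC][34-44 ALLOC]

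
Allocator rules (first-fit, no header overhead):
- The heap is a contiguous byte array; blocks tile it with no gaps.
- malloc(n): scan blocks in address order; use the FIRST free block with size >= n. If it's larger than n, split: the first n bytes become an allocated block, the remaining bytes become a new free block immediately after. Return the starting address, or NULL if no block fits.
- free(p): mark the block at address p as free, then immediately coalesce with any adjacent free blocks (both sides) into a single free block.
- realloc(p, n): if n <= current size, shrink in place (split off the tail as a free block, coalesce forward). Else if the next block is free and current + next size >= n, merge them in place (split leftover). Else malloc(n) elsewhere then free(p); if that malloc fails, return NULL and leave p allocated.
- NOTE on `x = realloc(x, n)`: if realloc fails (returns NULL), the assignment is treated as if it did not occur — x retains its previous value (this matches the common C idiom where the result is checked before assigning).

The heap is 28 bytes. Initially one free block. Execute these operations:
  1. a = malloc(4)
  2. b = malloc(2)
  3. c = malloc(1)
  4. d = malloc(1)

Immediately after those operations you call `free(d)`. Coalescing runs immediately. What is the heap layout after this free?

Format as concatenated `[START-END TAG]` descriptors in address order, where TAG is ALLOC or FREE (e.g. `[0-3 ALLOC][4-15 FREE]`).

Op 1: a = malloc(4) -> a = 0; heap: [0-3 ALLOC][4-27 FREE]
Op 2: b = malloc(2) -> b = 4; heap: [0-3 ALLOC][4-5 ALLOC][6-27 FREE]
Op 3: c = malloc(1) -> c = 6; heap: [0-3 ALLOC][4-5 ALLOC][6-6 ALLOC][7-27 FREE]
Op 4: d = malloc(1) -> d = 7; heap: [0-3 ALLOC][4-5 ALLOC][6-6 ALLOC][7-7 ALLOC][8-27 FREE]
free(d): d = 7 -> block [7-7 ALLOC]; mark free, coalesce with adjacent free neighbors -> [0-3 ALLOC][4-5 ALLOC][6-6 ALLOC][7-27 FREE]

Answer: [0-3 ALLOC][4-5 ALLOC][6-6 ALLOC][7-27 FREE]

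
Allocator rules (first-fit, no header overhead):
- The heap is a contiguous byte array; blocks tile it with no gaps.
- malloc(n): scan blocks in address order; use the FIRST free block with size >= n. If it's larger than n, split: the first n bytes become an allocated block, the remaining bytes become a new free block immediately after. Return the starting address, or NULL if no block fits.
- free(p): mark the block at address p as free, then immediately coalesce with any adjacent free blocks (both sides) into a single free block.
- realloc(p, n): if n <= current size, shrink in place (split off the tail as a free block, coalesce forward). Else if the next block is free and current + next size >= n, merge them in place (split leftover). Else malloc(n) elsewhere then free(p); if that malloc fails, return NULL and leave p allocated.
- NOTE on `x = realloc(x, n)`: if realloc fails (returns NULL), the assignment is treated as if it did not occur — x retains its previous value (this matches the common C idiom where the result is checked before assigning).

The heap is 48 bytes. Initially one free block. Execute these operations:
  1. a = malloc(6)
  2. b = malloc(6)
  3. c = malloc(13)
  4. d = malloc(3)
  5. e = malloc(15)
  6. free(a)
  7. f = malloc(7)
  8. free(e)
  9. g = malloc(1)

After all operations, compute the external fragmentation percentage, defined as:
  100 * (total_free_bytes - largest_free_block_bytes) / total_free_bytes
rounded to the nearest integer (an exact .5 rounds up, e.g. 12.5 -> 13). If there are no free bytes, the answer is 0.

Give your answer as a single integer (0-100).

Op 1: a = malloc(6) -> a = 0; heap: [0-5 ALLOC][6-47 FREE]
Op 2: b = malloc(6) -> b = 6; heap: [0-5 ALLOC][6-11 ALLOC][12-47 FREE]
Op 3: c = malloc(13) -> c = 12; heap: [0-5 ALLOC][6-11 ALLOC][12-24 ALLOC][25-47 FREE]
Op 4: d = malloc(3) -> d = 25; heap: [0-5 ALLOC][6-11 ALLOC][12-24 ALLOC][25-27 ALLOC][28-47 FREE]
Op 5: e = malloc(15) -> e = 28; heap: [0-5 ALLOC][6-11 ALLOC][12-24 ALLOC][25-27 ALLOC][28-42 ALLOC][43-47 FREE]
Op 6: free(a) -> (freed a); heap: [0-5 FREE][6-11 ALLOC][12-24 ALLOC][25-27 ALLOC][28-42 ALLOC][43-47 FREE]
Op 7: f = malloc(7) -> f = NULL; heap: [0-5 FREE][6-11 ALLOC][12-24 ALLOC][25-27 ALLOC][28-42 ALLOC][43-47 FREE]
Op 8: free(e) -> (freed e); heap: [0-5 FREE][6-11 ALLOC][12-24 ALLOC][25-27 ALLOC][28-47 FREE]
Op 9: g = malloc(1) -> g = 0; heap: [0-0 ALLOC][1-5 FREE][6-11 ALLOC][12-24 ALLOC][25-27 ALLOC][28-47 FREE]
Free blocks: [5 20] total_free=25 largest=20 -> 100*(25-20)/25 = 500/25 = 20

Answer: 20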